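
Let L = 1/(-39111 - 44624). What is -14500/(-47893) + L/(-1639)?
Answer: 1990004190393/6572915061845 ≈ 0.30276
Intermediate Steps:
L = -1/83735 (L = 1/(-83735) = -1/83735 ≈ -1.1942e-5)
-14500/(-47893) + L/(-1639) = -14500/(-47893) - 1/83735/(-1639) = -14500*(-1/47893) - 1/83735*(-1/1639) = 14500/47893 + 1/137241665 = 1990004190393/6572915061845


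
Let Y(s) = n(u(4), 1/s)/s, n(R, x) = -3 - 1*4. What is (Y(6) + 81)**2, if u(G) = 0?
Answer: 229441/36 ≈ 6373.4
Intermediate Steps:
n(R, x) = -7 (n(R, x) = -3 - 4 = -7)
Y(s) = -7/s
(Y(6) + 81)**2 = (-7/6 + 81)**2 = (479/6)**2 = 229441/36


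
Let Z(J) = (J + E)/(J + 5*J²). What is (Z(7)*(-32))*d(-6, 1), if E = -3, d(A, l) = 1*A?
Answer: 64/21 ≈ 3.0476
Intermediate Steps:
d(A, l) = A
Z(J) = (-3 + J)/(J + 5*J²) (Z(J) = (J - 3)/(J + 5*J²) = (-3 + J)/(J + 5*J²))
(Z(7)*(-32))*d(-6, 1) = (((-3 + 7)/(7*(1 + 5*7)))*(-32))*(-6) = (((⅐)*4/(1 + 35))*(-32))*(-6) = (((⅐)*4/36)*(-32))*(-6) = (((⅐)*(1/36)*4)*(-32))*(-6) = ((1/63)*(-32))*(-6) = -32/63*(-6) = 64/21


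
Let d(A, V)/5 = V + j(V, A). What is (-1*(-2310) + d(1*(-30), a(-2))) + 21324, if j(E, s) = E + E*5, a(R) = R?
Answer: 23564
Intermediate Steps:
j(E, s) = 6*E (j(E, s) = E + 5*E = 6*E)
d(A, V) = 35*V (d(A, V) = 5*(V + 6*V) = 5*(7*V) = 35*V)
(-1*(-2310) + d(1*(-30), a(-2))) + 21324 = (-1*(-2310) + 35*(-2)) + 21324 = (2310 - 70) + 21324 = 2240 + 21324 = 23564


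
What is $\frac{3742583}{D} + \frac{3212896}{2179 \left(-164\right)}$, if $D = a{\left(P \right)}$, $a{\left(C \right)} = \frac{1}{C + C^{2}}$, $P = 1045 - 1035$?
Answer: $\frac{36779447686846}{89339} \approx 4.1168 \cdot 10^{8}$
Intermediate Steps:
$P = 10$ ($P = 1045 - 1035 = 10$)
$D = \frac{1}{110}$ ($D = \frac{1}{10 \left(1 + 10\right)} = \frac{1}{10 \cdot 11} = \frac{1}{10} \cdot \frac{1}{11} = \frac{1}{110} \approx 0.0090909$)
$\frac{3742583}{D} + \frac{3212896}{2179 \left(-164\right)} = 3742583 \frac{1}{\frac{1}{110}} + \frac{3212896}{2179 \left(-164\right)} = 3742583 \cdot 110 + \frac{3212896}{-357356} = 411684130 + 3212896 \left(- \frac{1}{357356}\right) = 411684130 - \frac{803224}{89339} = \frac{36779447686846}{89339}$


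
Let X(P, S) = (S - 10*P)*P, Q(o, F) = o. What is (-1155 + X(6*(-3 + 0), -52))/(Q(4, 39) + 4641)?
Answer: -3459/4645 ≈ -0.74467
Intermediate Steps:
X(P, S) = P*(S - 10*P)
(-1155 + X(6*(-3 + 0), -52))/(Q(4, 39) + 4641) = (-1155 + (6*(-3 + 0))*(-52 - 60*(-3 + 0)))/(4 + 4641) = (-1155 + (6*(-3))*(-52 - 60*(-3)))/4645 = (-1155 - 18*(-52 - 10*(-18)))*(1/4645) = (-1155 - 18*(-52 + 180))*(1/4645) = (-1155 - 18*128)*(1/4645) = (-1155 - 2304)*(1/4645) = -3459*1/4645 = -3459/4645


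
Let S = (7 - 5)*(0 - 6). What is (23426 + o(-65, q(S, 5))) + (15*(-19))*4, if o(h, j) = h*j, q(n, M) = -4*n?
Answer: 19166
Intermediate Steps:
S = -12 (S = 2*(-6) = -12)
(23426 + o(-65, q(S, 5))) + (15*(-19))*4 = (23426 - (-260)*(-12)) + (15*(-19))*4 = (23426 - 65*48) - 285*4 = (23426 - 3120) - 1140 = 20306 - 1140 = 19166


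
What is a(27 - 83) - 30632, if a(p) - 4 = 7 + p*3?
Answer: -30789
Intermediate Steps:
a(p) = 11 + 3*p (a(p) = 4 + (7 + p*3) = 4 + (7 + 3*p) = 11 + 3*p)
a(27 - 83) - 30632 = (11 + 3*(27 - 83)) - 30632 = (11 + 3*(-56)) - 30632 = (11 - 168) - 30632 = -157 - 30632 = -30789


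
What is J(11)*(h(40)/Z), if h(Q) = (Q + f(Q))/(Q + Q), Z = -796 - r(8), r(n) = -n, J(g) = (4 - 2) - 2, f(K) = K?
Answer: 0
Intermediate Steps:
J(g) = 0 (J(g) = 2 - 2 = 0)
Z = -788 (Z = -796 - (-1)*8 = -796 - 1*(-8) = -796 + 8 = -788)
h(Q) = 1 (h(Q) = (Q + Q)/(Q + Q) = (2*Q)/((2*Q)) = (2*Q)*(1/(2*Q)) = 1)
J(11)*(h(40)/Z) = 0*(1/(-788)) = 0*(1*(-1/788)) = 0*(-1/788) = 0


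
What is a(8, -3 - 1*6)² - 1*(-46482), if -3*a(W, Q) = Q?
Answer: 46491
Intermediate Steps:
a(W, Q) = -Q/3
a(8, -3 - 1*6)² - 1*(-46482) = (-(-3 - 1*6)/3)² - 1*(-46482) = (-(-3 - 6)/3)² + 46482 = (-⅓*(-9))² + 46482 = 3² + 46482 = 9 + 46482 = 46491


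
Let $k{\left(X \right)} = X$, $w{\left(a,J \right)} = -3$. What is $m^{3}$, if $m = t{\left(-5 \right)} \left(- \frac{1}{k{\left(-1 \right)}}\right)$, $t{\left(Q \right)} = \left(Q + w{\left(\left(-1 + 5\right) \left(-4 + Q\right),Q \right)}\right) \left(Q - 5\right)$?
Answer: $512000$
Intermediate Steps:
$t{\left(Q \right)} = \left(-5 + Q\right) \left(-3 + Q\right)$ ($t{\left(Q \right)} = \left(Q - 3\right) \left(Q - 5\right) = \left(-3 + Q\right) \left(-5 + Q\right) = \left(-5 + Q\right) \left(-3 + Q\right)$)
$m = 80$ ($m = \left(15 + \left(-5\right)^{2} - -40\right) \left(- \frac{1}{-1}\right) = \left(15 + 25 + 40\right) \left(\left(-1\right) \left(-1\right)\right) = 80 \cdot 1 = 80$)
$m^{3} = 80^{3} = 512000$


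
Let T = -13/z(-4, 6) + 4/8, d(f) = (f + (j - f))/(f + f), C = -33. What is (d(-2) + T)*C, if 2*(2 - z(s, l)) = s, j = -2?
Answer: 297/4 ≈ 74.250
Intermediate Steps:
z(s, l) = 2 - s/2
d(f) = -1/f (d(f) = (f + (-2 - f))/(f + f) = -2*1/(2*f) = -1/f)
T = -11/4 (T = -13/(2 - ½*(-4)) + 4/8 = -13/(2 + 2) + 4*(⅛) = -13/4 + ½ = -11/4 ≈ -2.7500)
(d(-2) + T)*C = (-1/(-2) - 11/4)*(-33) = (-1*(-½) - 11/4)*(-33) = (½ - 11/4)*(-33) = -9/4*(-33) = 297/4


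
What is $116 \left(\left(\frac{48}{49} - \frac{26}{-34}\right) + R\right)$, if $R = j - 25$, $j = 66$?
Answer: $\frac{4130296}{833} \approx 4958.3$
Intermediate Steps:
$R = 41$ ($R = 66 - 25 = 41$)
$116 \left(\left(\frac{48}{49} - \frac{26}{-34}\right) + R\right) = 116 \left(\left(\frac{48}{49} - \frac{26}{-34}\right) + 41\right) = 116 \left(\left(48 \cdot \frac{1}{49} - - \frac{13}{17}\right) + 41\right) = 116 \left(\left(\frac{48}{49} + \frac{13}{17}\right) + 41\right) = 116 \left(\frac{1453}{833} + 41\right) = 116 \cdot \frac{35606}{833} = \frac{4130296}{833}$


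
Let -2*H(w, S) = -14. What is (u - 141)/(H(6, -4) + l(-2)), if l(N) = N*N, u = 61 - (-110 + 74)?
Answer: -4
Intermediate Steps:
H(w, S) = 7 (H(w, S) = -1/2*(-14) = 7)
u = 97 (u = 61 - 1*(-36) = 61 + 36 = 97)
l(N) = N**2
(u - 141)/(H(6, -4) + l(-2)) = (97 - 141)/(7 + (-2)**2) = -44/(7 + 4) = -44/11 = -44*1/11 = -4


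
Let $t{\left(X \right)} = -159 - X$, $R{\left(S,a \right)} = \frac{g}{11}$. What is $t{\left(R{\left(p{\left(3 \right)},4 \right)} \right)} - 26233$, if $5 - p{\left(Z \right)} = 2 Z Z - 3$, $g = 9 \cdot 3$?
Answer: $- \frac{290339}{11} \approx -26394.0$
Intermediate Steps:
$g = 27$
$p{\left(Z \right)} = 8 - 2 Z^{2}$ ($p{\left(Z \right)} = 5 - \left(2 Z Z - 3\right) = 5 - \left(2 Z^{2} - 3\right) = 5 - \left(-3 + 2 Z^{2}\right) = 8 - 2 Z^{2}$)
$R{\left(S,a \right)} = \frac{27}{11}$
$t{\left(R{\left(p{\left(3 \right)},4 \right)} \right)} - 26233 = \left(-159 - \frac{27}{11}\right) - 26233 = - \frac{1776}{11} - 26233 = - \frac{290339}{11}$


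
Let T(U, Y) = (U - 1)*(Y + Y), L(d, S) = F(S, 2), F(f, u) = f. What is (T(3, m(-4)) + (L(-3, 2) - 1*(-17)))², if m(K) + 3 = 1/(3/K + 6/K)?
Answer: 2209/81 ≈ 27.272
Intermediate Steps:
m(K) = -3 + K/9 (m(K) = -3 + 1/(3/K + 6/K) = -3 + 1/(9/K) = -3 + K/9)
L(d, S) = S
T(U, Y) = 2*Y*(-1 + U) (T(U, Y) = (-1 + U)*(2*Y) = 2*Y*(-1 + U))
(T(3, m(-4)) + (L(-3, 2) - 1*(-17)))² = (2*(-3 + (⅑)*(-4))*(-1 + 3) + (2 - 1*(-17)))² = (2*(-3 - 4/9)*2 + (2 + 17))² = (2*(-31/9)*2 + 19)² = (-124/9 + 19)² = (47/9)² = 2209/81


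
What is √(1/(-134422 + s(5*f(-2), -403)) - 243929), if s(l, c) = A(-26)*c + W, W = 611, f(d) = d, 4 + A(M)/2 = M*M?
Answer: 2*I*√27821520058736941/675443 ≈ 493.89*I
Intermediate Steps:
A(M) = -8 + 2*M² (A(M) = -8 + 2*(M*M) = -8 + 2*M²)
s(l, c) = 611 + 1344*c (s(l, c) = (-8 + 2*(-26)²)*c + 611 = (-8 + 2*676)*c + 611 = (-8 + 1352)*c + 611 = 1344*c + 611 = 611 + 1344*c)
√(1/(-134422 + s(5*f(-2), -403)) - 243929) = √(1/(-134422 + (611 + 1344*(-403))) - 243929) = √(1/(-134422 + (611 - 541632)) - 243929) = √(1/(-134422 - 541021) - 243929) = √(1/(-675443) - 243929) = √(-1/675443 - 243929) = √(-164760135548/675443) = 2*I*√27821520058736941/675443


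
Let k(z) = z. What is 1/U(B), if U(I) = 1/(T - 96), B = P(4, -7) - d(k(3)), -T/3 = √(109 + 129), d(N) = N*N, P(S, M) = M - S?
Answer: -96 - 3*√238 ≈ -142.28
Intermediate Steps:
d(N) = N²
T = -3*√238 (T = -3*√(109 + 129) = -3*√238 ≈ -46.282)
B = -20 (B = (-7 - 1*4) - 1*3² = (-7 - 4) - 1*9 = -11 - 9 = -20)
U(I) = 1/(-96 - 3*√238) (U(I) = 1/(-3*√238 - 96) = 1/(-96 - 3*√238))
1/U(B) = 1/(-16/1179 + √238/2358)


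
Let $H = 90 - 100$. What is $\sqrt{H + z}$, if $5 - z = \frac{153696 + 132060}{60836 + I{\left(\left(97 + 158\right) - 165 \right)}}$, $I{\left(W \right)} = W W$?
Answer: $\frac{397 i \sqrt{17234}}{17234} \approx 3.0241 i$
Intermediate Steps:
$I{\left(W \right)} = W^{2}$
$H = -10$ ($H = 90 - 100 = -10$)
$z = \frac{14731}{17234}$ ($z = 5 - \frac{153696 + 132060}{60836 + \left(\left(97 + 158\right) - 165\right)^{2}} = 5 - \frac{285756}{60836 + \left(255 - 165\right)^{2}} = 5 - \frac{285756}{60836 + 90^{2}} = 5 - \frac{285756}{60836 + 8100} = 5 - \frac{285756}{68936} = 5 - 285756 \cdot \frac{1}{68936} = 5 - \frac{71439}{17234} = \frac{14731}{17234} \approx 0.85476$)
$\sqrt{H + z} = \sqrt{-10 + \frac{14731}{17234}} = \sqrt{- \frac{157609}{17234}} = \frac{397 i \sqrt{17234}}{17234}$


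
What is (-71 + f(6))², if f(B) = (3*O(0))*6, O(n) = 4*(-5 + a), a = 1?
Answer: 128881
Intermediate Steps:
O(n) = -16 (O(n) = 4*(-5 + 1) = 4*(-4) = -16)
f(B) = -288 (f(B) = (3*(-16))*6 = -48*6 = -288)
(-71 + f(6))² = (-71 - 288)² = (-359)² = 128881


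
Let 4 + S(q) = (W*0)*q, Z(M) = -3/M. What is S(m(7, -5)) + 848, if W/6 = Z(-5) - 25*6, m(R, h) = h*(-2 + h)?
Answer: 844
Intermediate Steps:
W = -4482/5 (W = 6*(-3/(-5) - 25*6) = 6*(-3*(-1/5) - 5*30) = 6*(3/5 - 150) = 6*(-747/5) = -4482/5 ≈ -896.40)
S(q) = -4 (S(q) = -4 + (-4482/5*0)*q = -4 + 0*q = -4 + 0 = -4)
S(m(7, -5)) + 848 = -4 + 848 = 844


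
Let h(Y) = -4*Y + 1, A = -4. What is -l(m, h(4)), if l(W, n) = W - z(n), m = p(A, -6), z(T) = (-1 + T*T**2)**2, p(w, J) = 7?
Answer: 11397369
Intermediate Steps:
h(Y) = 1 - 4*Y
z(T) = (-1 + T**3)**2
m = 7
l(W, n) = W - (-1 + n**3)**2
-l(m, h(4)) = -(7 - (-1 + (1 - 4*4)**3)**2) = -(7 - (-1 + (1 - 16)**3)**2) = -(7 - (-1 + (-15)**3)**2) = -(7 - (-1 - 3375)**2) = -(7 - 1*(-3376)**2) = -(7 - 1*11397376) = -(7 - 11397376) = -1*(-11397369) = 11397369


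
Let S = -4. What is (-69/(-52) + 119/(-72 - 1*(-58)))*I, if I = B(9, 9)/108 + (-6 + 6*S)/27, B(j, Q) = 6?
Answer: 7087/936 ≈ 7.5716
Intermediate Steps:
I = -19/18 (I = 6/108 + (-6 + 6*(-4))/27 = 6*(1/108) + (-6 - 24)*(1/27) = 1/18 - 30*1/27 = 1/18 - 10/9 = -19/18 ≈ -1.0556)
(-69/(-52) + 119/(-72 - 1*(-58)))*I = (-69/(-52) + 119/(-72 - 1*(-58)))*(-19/18) = (-69*(-1/52) + 119/(-72 + 58))*(-19/18) = (69/52 + 119/(-14))*(-19/18) = (69/52 + 119*(-1/14))*(-19/18) = (69/52 - 17/2)*(-19/18) = -373/52*(-19/18) = 7087/936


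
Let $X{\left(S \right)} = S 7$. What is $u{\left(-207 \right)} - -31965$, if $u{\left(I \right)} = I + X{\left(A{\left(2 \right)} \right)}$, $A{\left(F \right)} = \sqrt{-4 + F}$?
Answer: $31758 + 7 i \sqrt{2} \approx 31758.0 + 9.8995 i$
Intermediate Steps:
$X{\left(S \right)} = 7 S$
$u{\left(I \right)} = I + 7 i \sqrt{2}$ ($u{\left(I \right)} = I + 7 \sqrt{-4 + 2} = I + 7 \sqrt{-2} = I + 7 i \sqrt{2}$)
$u{\left(-207 \right)} - -31965 = \left(-207 + 7 i \sqrt{2}\right) - -31965 = \left(-207 + 7 i \sqrt{2}\right) + 31965 = 31758 + 7 i \sqrt{2}$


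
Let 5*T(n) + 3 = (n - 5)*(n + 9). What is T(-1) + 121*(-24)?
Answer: -14571/5 ≈ -2914.2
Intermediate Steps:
T(n) = -⅗ + (-5 + n)*(9 + n)/5 (T(n) = -⅗ + ((n - 5)*(n + 9))/5 = -⅗ + ((-5 + n)*(9 + n))/5 = -⅗ + (-5 + n)*(9 + n)/5)
T(-1) + 121*(-24) = (-48/5 + (⅕)*(-1)² + (⅘)*(-1)) + 121*(-24) = (-48/5 + (⅕)*1 - ⅘) - 2904 = (-48/5 + ⅕ - ⅘) - 2904 = -51/5 - 2904 = -14571/5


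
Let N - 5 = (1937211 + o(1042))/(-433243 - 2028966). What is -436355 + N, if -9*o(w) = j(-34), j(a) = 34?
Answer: -9669481509215/22159881 ≈ -4.3635e+5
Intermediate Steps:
o(w) = -34/9 (o(w) = -1/9*34 = -34/9)
N = 93364540/22159881 (N = 5 + (1937211 - 34/9)/(-433243 - 2028966) = 5 + (17434865/9)/(-2462209) = 5 + (17434865/9)*(-1/2462209) = 5 - 17434865/22159881 = 93364540/22159881 ≈ 4.2132)
-436355 + N = -436355 + 93364540/22159881 = -9669481509215/22159881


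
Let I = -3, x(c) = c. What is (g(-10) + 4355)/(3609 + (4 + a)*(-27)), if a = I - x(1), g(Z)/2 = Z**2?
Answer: 4555/3609 ≈ 1.2621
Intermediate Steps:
g(Z) = 2*Z**2
a = -4 (a = -3 - 1*1 = -3 - 1 = -4)
(g(-10) + 4355)/(3609 + (4 + a)*(-27)) = (2*(-10)**2 + 4355)/(3609 + (4 - 4)*(-27)) = (2*100 + 4355)/(3609 + 0*(-27)) = (200 + 4355)/(3609 + 0) = 4555/3609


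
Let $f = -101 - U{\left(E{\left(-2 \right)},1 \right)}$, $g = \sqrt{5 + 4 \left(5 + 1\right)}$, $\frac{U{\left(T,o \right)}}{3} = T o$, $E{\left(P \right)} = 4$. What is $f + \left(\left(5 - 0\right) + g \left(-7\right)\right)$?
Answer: $-108 - 7 \sqrt{29} \approx -145.7$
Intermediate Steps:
$U{\left(T,o \right)} = 3 T o$
$g = \sqrt{29}$ ($g = \sqrt{5 + 4 \cdot 6} = \sqrt{5 + 24} = \sqrt{29} \approx 5.3852$)
$f = -113$ ($f = -101 - 3 \cdot 4 \cdot 1 = -101 - 12 = -113$)
$f + \left(\left(5 - 0\right) + g \left(-7\right)\right) = -113 + \left(\left(5 - 0\right) + \sqrt{29} \left(-7\right)\right) = -113 + \left(\left(5 + 0\right) - 7 \sqrt{29}\right) = -113 + \left(5 - 7 \sqrt{29}\right) = -108 - 7 \sqrt{29}$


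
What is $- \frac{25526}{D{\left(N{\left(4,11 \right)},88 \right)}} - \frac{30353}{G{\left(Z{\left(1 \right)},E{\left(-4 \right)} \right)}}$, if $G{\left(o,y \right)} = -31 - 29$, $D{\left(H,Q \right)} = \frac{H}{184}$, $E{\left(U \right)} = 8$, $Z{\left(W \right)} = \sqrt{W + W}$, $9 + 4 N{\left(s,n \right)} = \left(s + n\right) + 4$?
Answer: $- \frac{112692463}{60} \approx -1.8782 \cdot 10^{6}$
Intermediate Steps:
$N{\left(s,n \right)} = - \frac{5}{4} + \frac{n}{4} + \frac{s}{4}$ ($N{\left(s,n \right)} = - \frac{9}{4} + \frac{\left(s + n\right) + 4}{4} = - \frac{9}{4} + \frac{\left(n + s\right) + 4}{4} = - \frac{9}{4} + \frac{4 + n + s}{4} = - \frac{9}{4} + \left(1 + \frac{n}{4} + \frac{s}{4}\right) = - \frac{5}{4} + \frac{n}{4} + \frac{s}{4}$)
$Z{\left(W \right)} = \sqrt{2} \sqrt{W}$ ($Z{\left(W \right)} = \sqrt{2 W} = \sqrt{2} \sqrt{W}$)
$D{\left(H,Q \right)} = \frac{H}{184}$ ($D{\left(H,Q \right)} = H \frac{1}{184} = \frac{H}{184}$)
$G{\left(o,y \right)} = -60$ ($G{\left(o,y \right)} = -31 - 29 = -60$)
$- \frac{25526}{D{\left(N{\left(4,11 \right)},88 \right)}} - \frac{30353}{G{\left(Z{\left(1 \right)},E{\left(-4 \right)} \right)}} = - \frac{25526}{\frac{1}{184} \left(- \frac{5}{4} + \frac{1}{4} \cdot 11 + \frac{1}{4} \cdot 4\right)} - \frac{30353}{-60} = - \frac{25526}{\frac{1}{184} \left(- \frac{5}{4} + \frac{11}{4} + 1\right)} - - \frac{30353}{60} = - \frac{25526}{\frac{1}{184} \cdot \frac{5}{2}} + \frac{30353}{60} = - \frac{25526}{\frac{5}{368}} + \frac{30353}{60} = \left(-25526\right) \frac{368}{5} + \frac{30353}{60} = - \frac{9393568}{5} + \frac{30353}{60} = - \frac{112692463}{60}$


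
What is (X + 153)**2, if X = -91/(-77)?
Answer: 2876416/121 ≈ 23772.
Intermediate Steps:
X = 13/11 (X = -91*(-1/77) = 13/11 ≈ 1.1818)
(X + 153)**2 = (13/11 + 153)**2 = (1696/11)**2 = 2876416/121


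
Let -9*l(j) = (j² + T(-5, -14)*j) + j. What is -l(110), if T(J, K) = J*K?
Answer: 19910/9 ≈ 2212.2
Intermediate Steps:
l(j) = -71*j/9 - j²/9 (l(j) = -((j² + (-5*(-14))*j) + j)/9 = -((j² + 70*j) + j)/9 = -(j² + 71*j)/9 = -71*j/9 - j²/9)
-l(110) = -(-1)*110*(71 + 110)/9 = -(-1)*110*181/9 = -1*(-19910/9) = 19910/9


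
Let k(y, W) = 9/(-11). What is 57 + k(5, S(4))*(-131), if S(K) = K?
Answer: 1806/11 ≈ 164.18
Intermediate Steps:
k(y, W) = -9/11 (k(y, W) = 9*(-1/11) = -9/11)
57 + k(5, S(4))*(-131) = 57 - 9/11*(-131) = 57 + 1179/11 = 1806/11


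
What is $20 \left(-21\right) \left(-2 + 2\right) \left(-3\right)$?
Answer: $0$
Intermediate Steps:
$20 \left(-21\right) \left(-2 + 2\right) \left(-3\right) = - 420 \cdot 0 \left(-3\right) = \left(-420\right) 0 = 0$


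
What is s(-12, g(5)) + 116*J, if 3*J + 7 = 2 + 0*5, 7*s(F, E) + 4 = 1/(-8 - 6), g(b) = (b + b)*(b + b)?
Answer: -57011/294 ≈ -193.92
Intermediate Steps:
g(b) = 4*b² (g(b) = (2*b)*(2*b) = 4*b²)
s(F, E) = -57/98 (s(F, E) = -4/7 + 1/(7*(-8 - 6)) = -4/7 + (⅐)/(-14) = -4/7 + (⅐)*(-1/14) = -4/7 - 1/98 = -57/98)
J = -5/3 (J = -7/3 + (2 + 0*5)/3 = -7/3 + (2 + 0)/3 = -7/3 + (⅓)*2 = -7/3 + ⅔ = -5/3 ≈ -1.6667)
s(-12, g(5)) + 116*J = -57/98 + 116*(-5/3) = -57/98 - 580/3 = -57011/294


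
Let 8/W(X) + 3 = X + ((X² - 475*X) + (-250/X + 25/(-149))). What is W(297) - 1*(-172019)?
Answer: 400204506652405/2326513391 ≈ 1.7202e+5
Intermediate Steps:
W(X) = 8/(-472/149 + X² - 474*X - 250/X) (W(X) = 8/(-3 + (X + ((X² - 475*X) + (-250/X + 25/(-149))))) = 8/(-3 + (X + ((X² - 475*X) + (-250/X + 25*(-1/149))))) = 8/(-3 + (X + ((X² - 475*X) + (-250/X - 25/149)))) = 8/(-3 + (X + ((X² - 475*X) + (-25/149 - 250/X)))) = 8/(-3 + (X + (-25/149 + X² - 475*X - 250/X))) = 8/(-3 + (-25/149 + X² - 474*X - 250/X)) = 8/(-472/149 + X² - 474*X - 250/X))
W(297) - 1*(-172019) = 1192*297/(-37250 - 70626*297² - 472*297 + 149*297³) - 1*(-172019) = 1192*297/(-37250 - 70626*88209 - 140184 + 149*26198073) + 172019 = 1192*297/(-37250 - 6229848834 - 140184 + 3903512877) + 172019 = 1192*297/(-2326513391) + 172019 = 1192*297*(-1/2326513391) + 172019 = -354024/2326513391 + 172019 = 400204506652405/2326513391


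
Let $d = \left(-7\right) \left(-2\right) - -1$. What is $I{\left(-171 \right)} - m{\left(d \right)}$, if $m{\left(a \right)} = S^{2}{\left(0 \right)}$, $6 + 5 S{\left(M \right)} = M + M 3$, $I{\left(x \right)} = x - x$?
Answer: $- \frac{36}{25} \approx -1.44$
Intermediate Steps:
$I{\left(x \right)} = 0$
$d = 15$ ($d = 14 + 1 = 15$)
$S{\left(M \right)} = - \frac{6}{5} + \frac{4 M}{5}$ ($S{\left(M \right)} = - \frac{6}{5} + \frac{M + M 3}{5} = - \frac{6}{5} + \frac{M + 3 M}{5} = - \frac{6}{5} + \frac{4 M}{5}$)
$m{\left(a \right)} = \frac{36}{25}$ ($m{\left(a \right)} = \left(- \frac{6}{5} + \frac{4}{5} \cdot 0\right)^{2} = \left(- \frac{6}{5} + 0\right)^{2} = \left(- \frac{6}{5}\right)^{2} = \frac{36}{25}$)
$I{\left(-171 \right)} - m{\left(d \right)} = 0 - \frac{36}{25} = - \frac{36}{25}$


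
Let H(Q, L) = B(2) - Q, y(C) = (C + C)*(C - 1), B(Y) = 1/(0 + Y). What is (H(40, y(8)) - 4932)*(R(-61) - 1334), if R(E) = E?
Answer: 13870485/2 ≈ 6.9352e+6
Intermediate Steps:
B(Y) = 1/Y
y(C) = 2*C*(-1 + C) (y(C) = (2*C)*(-1 + C) = 2*C*(-1 + C))
H(Q, L) = ½ - Q (H(Q, L) = 1/2 - Q = ½ - Q)
(H(40, y(8)) - 4932)*(R(-61) - 1334) = ((½ - 1*40) - 4932)*(-61 - 1334) = ((½ - 40) - 4932)*(-1395) = (-79/2 - 4932)*(-1395) = -9943/2*(-1395) = 13870485/2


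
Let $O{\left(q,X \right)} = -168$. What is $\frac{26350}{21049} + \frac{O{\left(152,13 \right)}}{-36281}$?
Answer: $\frac{4421846}{3519257} \approx 1.2565$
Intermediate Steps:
$\frac{26350}{21049} + \frac{O{\left(152,13 \right)}}{-36281} = \frac{26350}{21049} - \frac{168}{-36281} = 26350 \cdot \frac{1}{21049} - - \frac{24}{5183} = \frac{850}{679} + \frac{24}{5183} = \frac{4421846}{3519257}$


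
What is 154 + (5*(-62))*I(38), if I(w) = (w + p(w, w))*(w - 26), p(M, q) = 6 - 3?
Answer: -152366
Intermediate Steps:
p(M, q) = 3
I(w) = (-26 + w)*(3 + w) (I(w) = (w + 3)*(w - 26) = (3 + w)*(-26 + w) = (-26 + w)*(3 + w))
154 + (5*(-62))*I(38) = 154 + (5*(-62))*(-78 + 38**2 - 23*38) = 154 - 310*(-78 + 1444 - 874) = 154 - 310*492 = 154 - 152520 = -152366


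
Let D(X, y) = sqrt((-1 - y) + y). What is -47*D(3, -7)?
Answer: -47*I ≈ -47.0*I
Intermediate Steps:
D(X, y) = I (D(X, y) = sqrt(-1) = I)
-47*D(3, -7) = -47*I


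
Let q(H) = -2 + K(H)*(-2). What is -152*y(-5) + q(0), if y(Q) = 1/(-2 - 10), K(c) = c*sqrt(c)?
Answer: 32/3 ≈ 10.667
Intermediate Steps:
K(c) = c**(3/2)
y(Q) = -1/12 (y(Q) = 1/(-12) = -1/12)
q(H) = -2 - 2*H**(3/2) (q(H) = -2 + H**(3/2)*(-2) = -2 - 2*H**(3/2))
-152*y(-5) + q(0) = -152*(-1/12) + (-2 - 2*0**(3/2)) = 38/3 + (-2 - 2*0) = 38/3 + (-2 + 0) = 38/3 - 2 = 32/3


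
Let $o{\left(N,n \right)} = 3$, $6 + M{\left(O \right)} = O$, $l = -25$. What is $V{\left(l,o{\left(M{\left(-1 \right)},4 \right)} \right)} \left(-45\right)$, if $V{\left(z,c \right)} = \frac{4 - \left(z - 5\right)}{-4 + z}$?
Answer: $\frac{1530}{29} \approx 52.759$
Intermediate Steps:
$M{\left(O \right)} = -6 + O$
$V{\left(z,c \right)} = \frac{9 - z}{-4 + z}$ ($V{\left(z,c \right)} = \frac{4 - \left(-5 + z\right)}{-4 + z} = \frac{9 - z}{-4 + z}$)
$V{\left(l,o{\left(M{\left(-1 \right)},4 \right)} \right)} \left(-45\right) = \frac{9 - -25}{-4 - 25} \left(-45\right) = \frac{9 + 25}{-29} \left(-45\right) = \left(- \frac{1}{29}\right) 34 \left(-45\right) = \left(- \frac{34}{29}\right) \left(-45\right) = \frac{1530}{29}$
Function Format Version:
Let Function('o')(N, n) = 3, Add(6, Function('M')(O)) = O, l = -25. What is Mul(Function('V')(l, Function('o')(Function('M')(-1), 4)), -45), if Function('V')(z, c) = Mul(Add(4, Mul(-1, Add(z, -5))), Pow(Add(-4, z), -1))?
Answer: Rational(1530, 29) ≈ 52.759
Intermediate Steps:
Function('M')(O) = Add(-6, O)
Function('V')(z, c) = Mul(Pow(Add(-4, z), -1), Add(9, Mul(-1, z))) (Function('V')(z, c) = Mul(Add(4, Mul(-1, Add(-5, z))), Pow(Add(-4, z), -1)) = Mul(Add(4, Add(5, Mul(-1, z))), Pow(Add(-4, z), -1)) = Mul(Add(9, Mul(-1, z)), Pow(Add(-4, z), -1)) = Mul(Pow(Add(-4, z), -1), Add(9, Mul(-1, z))))
Mul(Function('V')(l, Function('o')(Function('M')(-1), 4)), -45) = Mul(Mul(Pow(Add(-4, -25), -1), Add(9, Mul(-1, -25))), -45) = Mul(Mul(Pow(-29, -1), Add(9, 25)), -45) = Mul(Mul(Rational(-1, 29), 34), -45) = Mul(Rational(-34, 29), -45) = Rational(1530, 29)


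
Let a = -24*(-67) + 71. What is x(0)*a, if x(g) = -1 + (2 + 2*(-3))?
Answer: -8395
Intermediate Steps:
a = 1679 (a = 1608 + 71 = 1679)
x(g) = -5 (x(g) = -1 + (2 - 6) = -1 - 4 = -5)
x(0)*a = -5*1679 = -8395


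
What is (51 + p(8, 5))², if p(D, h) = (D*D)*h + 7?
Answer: 142884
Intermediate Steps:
p(D, h) = 7 + h*D² (p(D, h) = D²*h + 7 = h*D² + 7 = 7 + h*D²)
(51 + p(8, 5))² = (51 + (7 + 5*8²))² = (51 + (7 + 5*64))² = (51 + (7 + 320))² = (51 + 327)² = 378² = 142884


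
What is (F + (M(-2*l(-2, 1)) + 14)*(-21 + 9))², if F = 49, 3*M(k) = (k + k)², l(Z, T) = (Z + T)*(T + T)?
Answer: 140625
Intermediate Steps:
l(Z, T) = 2*T*(T + Z) (l(Z, T) = (T + Z)*(2*T) = 2*T*(T + Z))
M(k) = 4*k²/3 (M(k) = (k + k)²/3 = (2*k)²/3 = (4*k²)/3 = 4*k²/3)
(F + (M(-2*l(-2, 1)) + 14)*(-21 + 9))² = (49 + (4*(-4*(1 - 2))²/3 + 14)*(-21 + 9))² = (49 + (4*(-4*(-1))²/3 + 14)*(-12))² = (49 + (4*(-2*(-2))²/3 + 14)*(-12))² = (49 + ((4/3)*4² + 14)*(-12))² = (49 + ((4/3)*16 + 14)*(-12))² = (49 + (64/3 + 14)*(-12))² = (49 + (106/3)*(-12))² = (49 - 424)² = (-375)² = 140625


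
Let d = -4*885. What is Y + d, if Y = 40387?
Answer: 36847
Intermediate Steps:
d = -3540
Y + d = 40387 - 3540 = 36847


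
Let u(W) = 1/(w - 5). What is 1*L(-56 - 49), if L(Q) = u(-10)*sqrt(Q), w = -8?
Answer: -I*sqrt(105)/13 ≈ -0.78823*I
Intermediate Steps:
u(W) = -1/13 (u(W) = 1/(-8 - 5) = 1/(-13) = -1/13)
L(Q) = -sqrt(Q)/13
1*L(-56 - 49) = 1*(-sqrt(-56 - 49)/13) = 1*(-I*sqrt(105)/13) = -I*sqrt(105)/13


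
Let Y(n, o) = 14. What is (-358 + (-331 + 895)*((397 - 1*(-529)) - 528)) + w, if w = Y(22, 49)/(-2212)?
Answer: 35410011/158 ≈ 2.2411e+5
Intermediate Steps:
w = -1/158 (w = 14/(-2212) = 14*(-1/2212) = -1/158 ≈ -0.0063291)
(-358 + (-331 + 895)*((397 - 1*(-529)) - 528)) + w = (-358 + (-331 + 895)*((397 - 1*(-529)) - 528)) - 1/158 = (-358 + 564*((397 + 529) - 528)) - 1/158 = (-358 + 564*(926 - 528)) - 1/158 = (-358 + 564*398) - 1/158 = (-358 + 224472) - 1/158 = 224114 - 1/158 = 35410011/158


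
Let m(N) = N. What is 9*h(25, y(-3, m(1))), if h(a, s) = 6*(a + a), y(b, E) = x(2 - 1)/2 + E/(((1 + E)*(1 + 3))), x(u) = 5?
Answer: 2700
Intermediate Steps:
y(b, E) = 5/2 + E/(4 + 4*E) (y(b, E) = 5/2 + E/(((1 + E)*(1 + 3))) = 5*(½) + E/(((1 + E)*4)) = 5/2 + E/(4 + 4*E))
h(a, s) = 12*a (h(a, s) = 6*(2*a) = 12*a)
9*h(25, y(-3, m(1))) = 9*(12*25) = 9*300 = 2700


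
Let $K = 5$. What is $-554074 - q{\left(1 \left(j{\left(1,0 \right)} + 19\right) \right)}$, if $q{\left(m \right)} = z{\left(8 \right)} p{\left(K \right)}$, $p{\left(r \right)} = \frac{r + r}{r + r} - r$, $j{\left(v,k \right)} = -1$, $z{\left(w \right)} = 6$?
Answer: $-554050$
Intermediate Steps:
$p{\left(r \right)} = 1 - r$ ($p{\left(r \right)} = \frac{2 r}{2 r} - r = 2 r \frac{1}{2 r} - r = 1 - r$)
$q{\left(m \right)} = -24$ ($q{\left(m \right)} = 6 \left(1 - 5\right) = 6 \left(-4\right) = -24$)
$-554074 - q{\left(1 \left(j{\left(1,0 \right)} + 19\right) \right)} = -554074 - -24 = -554074 + 24 = -554050$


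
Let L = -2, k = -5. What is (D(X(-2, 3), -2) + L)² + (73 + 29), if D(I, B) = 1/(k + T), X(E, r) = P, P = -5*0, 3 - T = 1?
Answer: 967/9 ≈ 107.44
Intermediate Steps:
T = 2 (T = 3 - 1*1 = 3 - 1 = 2)
P = 0
X(E, r) = 0
D(I, B) = -⅓ (D(I, B) = 1/(-5 + 2) = 1/(-3) = -⅓)
(D(X(-2, 3), -2) + L)² + (73 + 29) = (-⅓ - 2)² + (73 + 29) = (-7/3)² + 102 = 49/9 + 102 = 967/9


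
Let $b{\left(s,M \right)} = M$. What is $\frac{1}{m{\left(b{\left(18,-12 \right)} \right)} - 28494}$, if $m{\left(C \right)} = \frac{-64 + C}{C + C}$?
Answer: $- \frac{6}{170945} \approx -3.5099 \cdot 10^{-5}$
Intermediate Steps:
$m{\left(C \right)} = \frac{-64 + C}{2 C}$
$\frac{1}{m{\left(b{\left(18,-12 \right)} \right)} - 28494} = \frac{1}{\frac{-64 - 12}{2 \left(-12\right)} - 28494} = \frac{1}{\frac{1}{2} \left(- \frac{1}{12}\right) \left(-76\right) - 28494} = \frac{1}{\frac{19}{6} - 28494} = \frac{1}{- \frac{170945}{6}} = - \frac{6}{170945}$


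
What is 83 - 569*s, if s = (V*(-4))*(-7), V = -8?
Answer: 127539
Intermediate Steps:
s = -224 (s = -8*(-4)*(-7) = 32*(-7) = -224)
83 - 569*s = 83 - 569*(-224) = 83 + 127456 = 127539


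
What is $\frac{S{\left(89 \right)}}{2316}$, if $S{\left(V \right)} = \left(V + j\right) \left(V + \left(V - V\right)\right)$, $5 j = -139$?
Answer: $\frac{4539}{1930} \approx 2.3518$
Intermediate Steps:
$j = - \frac{139}{5}$ ($j = \frac{1}{5} \left(-139\right) = - \frac{139}{5} \approx -27.8$)
$S{\left(V \right)} = V \left(- \frac{139}{5} + V\right)$ ($S{\left(V \right)} = \left(V - \frac{139}{5}\right) \left(V + \left(V - V\right)\right) = \left(- \frac{139}{5} + V\right) \left(V + 0\right) = \left(- \frac{139}{5} + V\right) V = V \left(- \frac{139}{5} + V\right)$)
$\frac{S{\left(89 \right)}}{2316} = \frac{\frac{1}{5} \cdot 89 \left(-139 + 5 \cdot 89\right)}{2316} = \frac{1}{5} \cdot 89 \left(-139 + 445\right) \frac{1}{2316} = \frac{1}{5} \cdot 89 \cdot 306 \cdot \frac{1}{2316} = \frac{27234}{5} \cdot \frac{1}{2316} = \frac{4539}{1930}$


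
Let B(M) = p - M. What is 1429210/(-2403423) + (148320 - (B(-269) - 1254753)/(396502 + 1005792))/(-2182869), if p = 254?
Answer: -270818500271575955/408718651614765921 ≈ -0.66260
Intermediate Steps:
B(M) = 254 - M
1429210/(-2403423) + (148320 - (B(-269) - 1254753)/(396502 + 1005792))/(-2182869) = 1429210/(-2403423) + (148320 - ((254 - 1*(-269)) - 1254753)/(396502 + 1005792))/(-2182869) = 1429210*(-1/2403423) + (148320 - ((254 + 269) - 1254753)/1402294)*(-1/2182869) = -1429210/2403423 + (148320 - (523 - 1254753)/1402294)*(-1/2182869) = -1429210/2403423 + (148320 - (-1254230)/1402294)*(-1/2182869) = -1429210/2403423 + (148320 - 1*(-627115/701147))*(-1/2182869) = -1429210/2403423 + (148320 + 627115/701147)*(-1/2182869) = -1429210/2403423 + (103994750155/701147)*(-1/2182869) = -1429210/2403423 - 103994750155/1530512050743 = -270818500271575955/408718651614765921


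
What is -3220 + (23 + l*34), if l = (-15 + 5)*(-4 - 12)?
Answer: 2243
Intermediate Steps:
l = 160 (l = -10*(-16) = 160)
-3220 + (23 + l*34) = -3220 + (23 + 160*34) = -3220 + (23 + 5440) = -3220 + 5463 = 2243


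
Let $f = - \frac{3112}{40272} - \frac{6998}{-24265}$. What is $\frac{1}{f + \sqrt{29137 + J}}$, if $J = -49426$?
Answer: $\frac{3150107918938470}{302725224533158618309} - \frac{14920624943000100 i \sqrt{20289}}{302725224533158618309} \approx 1.0406 \cdot 10^{-5} - 0.0070205 i$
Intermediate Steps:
$f = \frac{25788847}{122150010}$ ($f = \left(-3112\right) \frac{1}{40272} - - \frac{6998}{24265} = - \frac{389}{5034} + \frac{6998}{24265} = \frac{25788847}{122150010} \approx 0.21112$)
$\frac{1}{f + \sqrt{29137 + J}} = \frac{1}{\frac{25788847}{122150010} + \sqrt{29137 - 49426}} = \frac{1}{\frac{25788847}{122150010} + \sqrt{-20289}} = \frac{1}{\frac{25788847}{122150010} + i \sqrt{20289}}$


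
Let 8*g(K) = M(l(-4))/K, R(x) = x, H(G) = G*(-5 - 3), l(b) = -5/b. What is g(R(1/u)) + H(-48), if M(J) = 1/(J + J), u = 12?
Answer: 1923/5 ≈ 384.60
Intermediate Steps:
H(G) = -8*G (H(G) = G*(-8) = -8*G)
M(J) = 1/(2*J)
g(K) = 1/(20*K) (g(K) = ((1/(2*((-5/(-4)))))/K)/8 = ((1/(2*((-5*(-¼)))))/K)/8 = ((1/(2*(5/4)))/K)/8 = (((½)*(⅘))/K)/8 = (2/(5*K))/8 = 1/(20*K))
g(R(1/u)) + H(-48) = 1/(20*(1/12)) - 8*(-48) = 1/(20*(1/12)) + 384 = (1/20)*12 + 384 = ⅗ + 384 = 1923/5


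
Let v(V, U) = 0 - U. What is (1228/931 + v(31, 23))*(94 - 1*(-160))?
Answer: -5126990/931 ≈ -5507.0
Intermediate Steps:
v(V, U) = -U
(1228/931 + v(31, 23))*(94 - 1*(-160)) = (1228/931 - 1*23)*(94 - 1*(-160)) = (1228*(1/931) - 23)*(94 + 160) = (1228/931 - 23)*254 = -20185/931*254 = -5126990/931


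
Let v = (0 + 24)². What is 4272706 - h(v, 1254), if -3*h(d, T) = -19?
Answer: 12818099/3 ≈ 4.2727e+6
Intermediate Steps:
v = 576 (v = 24² = 576)
h(d, T) = 19/3 (h(d, T) = -⅓*(-19) = 19/3)
4272706 - h(v, 1254) = 4272706 - 1*19/3 = 4272706 - 19/3 = 12818099/3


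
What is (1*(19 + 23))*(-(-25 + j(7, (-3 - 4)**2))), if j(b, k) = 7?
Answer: 756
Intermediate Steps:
(1*(19 + 23))*(-(-25 + j(7, (-3 - 4)**2))) = (1*(19 + 23))*(-(-25 + 7)) = (1*42)*(-1*(-18)) = 42*18 = 756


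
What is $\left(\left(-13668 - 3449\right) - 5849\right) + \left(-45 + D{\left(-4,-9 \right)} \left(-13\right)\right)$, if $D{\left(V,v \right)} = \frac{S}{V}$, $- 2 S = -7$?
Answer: $- \frac{183997}{8} \approx -23000.0$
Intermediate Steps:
$S = \frac{7}{2}$ ($S = \left(- \frac{1}{2}\right) \left(-7\right) = \frac{7}{2} \approx 3.5$)
$D{\left(V,v \right)} = \frac{7}{2 V}$
$\left(\left(-13668 - 3449\right) - 5849\right) + \left(-45 + D{\left(-4,-9 \right)} \left(-13\right)\right) = \left(\left(-13668 - 3449\right) - 5849\right) - \left(45 - \frac{7}{2 \left(-4\right)} \left(-13\right)\right) = \left(-17117 - 5849\right) - \left(45 - \frac{7}{2} \left(- \frac{1}{4}\right) \left(-13\right)\right) = -22966 - \frac{269}{8} = - \frac{183997}{8}$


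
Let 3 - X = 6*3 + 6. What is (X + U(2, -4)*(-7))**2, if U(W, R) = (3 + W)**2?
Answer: 38416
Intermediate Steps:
X = -21 (X = 3 - (6*3 + 6) = 3 - (18 + 6) = 3 - 1*24 = 3 - 24 = -21)
(X + U(2, -4)*(-7))**2 = (-21 + (3 + 2)**2*(-7))**2 = (-21 + 5**2*(-7))**2 = (-21 + 25*(-7))**2 = (-21 - 175)**2 = (-196)**2 = 38416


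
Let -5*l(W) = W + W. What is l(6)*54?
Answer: -648/5 ≈ -129.60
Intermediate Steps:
l(W) = -2*W/5 (l(W) = -(W + W)/5 = -2*W/5)
l(6)*54 = -2/5*6*54 = -12/5*54 = -648/5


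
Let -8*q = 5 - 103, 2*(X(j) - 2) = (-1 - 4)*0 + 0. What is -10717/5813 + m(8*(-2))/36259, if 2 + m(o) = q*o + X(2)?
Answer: -389727051/210773567 ≈ -1.8490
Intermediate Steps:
X(j) = 2 (X(j) = 2 + ((-1 - 4)*0 + 0)/2 = 2 + (-5*0 + 0)/2 = 2 + (0 + 0)/2 = 2 + (½)*0 = 2 + 0 = 2)
q = 49/4 (q = -(5 - 103)/8 = -⅛*(-98) = 49/4 ≈ 12.250)
m(o) = 49*o/4 (m(o) = -2 + (49*o/4 + 2) = -2 + (2 + 49*o/4) = 49*o/4)
-10717/5813 + m(8*(-2))/36259 = -10717/5813 + (49*(8*(-2))/4)/36259 = -10717*1/5813 + ((49/4)*(-16))*(1/36259) = -10717/5813 - 196*1/36259 = -10717/5813 - 196/36259 = -389727051/210773567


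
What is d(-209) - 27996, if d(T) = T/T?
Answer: -27995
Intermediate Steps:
d(T) = 1
d(-209) - 27996 = 1 - 27996 = -27995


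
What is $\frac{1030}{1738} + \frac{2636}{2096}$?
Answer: $\frac{842531}{455356} \approx 1.8503$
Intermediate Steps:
$\frac{1030}{1738} + \frac{2636}{2096} = 1030 \cdot \frac{1}{1738} + 2636 \cdot \frac{1}{2096} = \frac{515}{869} + \frac{659}{524} = \frac{842531}{455356}$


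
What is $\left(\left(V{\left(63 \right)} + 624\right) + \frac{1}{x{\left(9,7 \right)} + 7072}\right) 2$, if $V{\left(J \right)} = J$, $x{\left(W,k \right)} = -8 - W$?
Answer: $\frac{9693572}{7055} \approx 1374.0$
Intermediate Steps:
$\left(\left(V{\left(63 \right)} + 624\right) + \frac{1}{x{\left(9,7 \right)} + 7072}\right) 2 = \left(\left(63 + 624\right) + \frac{1}{\left(-8 - 9\right) + 7072}\right) 2 = \left(687 + \frac{1}{\left(-8 - 9\right) + 7072}\right) 2 = \left(687 + \frac{1}{-17 + 7072}\right) 2 = \left(687 + \frac{1}{7055}\right) 2 = \frac{4846786}{7055} \cdot 2 = \frac{9693572}{7055}$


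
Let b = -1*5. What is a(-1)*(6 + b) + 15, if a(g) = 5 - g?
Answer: 21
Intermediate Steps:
b = -5
a(-1)*(6 + b) + 15 = (5 - 1*(-1))*(6 - 5) + 15 = (5 + 1)*1 + 15 = 6*1 + 15 = 6 + 15 = 21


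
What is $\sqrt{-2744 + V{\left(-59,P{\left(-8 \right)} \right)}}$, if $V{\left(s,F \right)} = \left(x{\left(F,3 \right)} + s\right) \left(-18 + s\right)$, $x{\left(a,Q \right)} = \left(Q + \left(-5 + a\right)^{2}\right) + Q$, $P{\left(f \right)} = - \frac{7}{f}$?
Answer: $\frac{7 \sqrt{35}}{8} \approx 5.1766$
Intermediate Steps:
$x{\left(a,Q \right)} = \left(-5 + a\right)^{2} + 2 Q$
$V{\left(s,F \right)} = \left(-18 + s\right) \left(6 + s + \left(-5 + F\right)^{2}\right)$ ($V{\left(s,F \right)} = \left(\left(\left(-5 + F\right)^{2} + 2 \cdot 3\right) + s\right) \left(-18 + s\right) = \left(\left(\left(-5 + F\right)^{2} + 6\right) + s\right) \left(-18 + s\right) = \left(\left(6 + \left(-5 + F\right)^{2}\right) + s\right) \left(-18 + s\right) = \left(6 + s + \left(-5 + F\right)^{2}\right) \left(-18 + s\right) = \left(-18 + s\right) \left(6 + s + \left(-5 + F\right)^{2}\right)$)
$\sqrt{-2744 + V{\left(-59,P{\left(-8 \right)} \right)}} = \sqrt{-2744 - \left(-600 - 3481 + 77 \left(-5 - \frac{7}{-8}\right)^{2}\right)} = \sqrt{-2744 - \left(-4081 + 77 \left(-5 - - \frac{7}{8}\right)^{2}\right)} = \sqrt{-2744 - \left(-4081 + 77 \left(-5 + \frac{7}{8}\right)^{2}\right)} = \sqrt{-2744 - \left(-4081 + \frac{83853}{64}\right)} = \sqrt{-2744 - - \frac{177331}{64}} = \sqrt{-2744 + \frac{177331}{64}} = \sqrt{\frac{1715}{64}} = \frac{7 \sqrt{35}}{8}$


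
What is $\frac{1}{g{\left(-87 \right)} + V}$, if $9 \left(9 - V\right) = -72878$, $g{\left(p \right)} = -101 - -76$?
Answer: $\frac{9}{72734} \approx 0.00012374$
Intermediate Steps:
$g{\left(p \right)} = -25$ ($g{\left(p \right)} = -101 + 76 = -25$)
$V = \frac{72959}{9}$ ($V = 9 - - \frac{72878}{9} = 9 + \frac{72878}{9} = \frac{72959}{9} \approx 8106.6$)
$\frac{1}{g{\left(-87 \right)} + V} = \frac{1}{-25 + \frac{72959}{9}} = \frac{1}{\frac{72734}{9}} = \frac{9}{72734}$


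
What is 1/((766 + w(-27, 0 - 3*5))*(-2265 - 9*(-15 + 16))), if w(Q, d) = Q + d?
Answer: -1/1646376 ≈ -6.0739e-7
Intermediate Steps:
1/((766 + w(-27, 0 - 3*5))*(-2265 - 9*(-15 + 16))) = 1/((766 + (-27 + (0 - 3*5)))*(-2265 - 9*(-15 + 16))) = 1/((766 + (-27 + (0 - 15)))*(-2265 - 9*1)) = 1/((766 + (-27 - 15))*(-2265 - 9)) = 1/((766 - 42)*(-2274)) = 1/(724*(-2274)) = 1/(-1646376) = -1/1646376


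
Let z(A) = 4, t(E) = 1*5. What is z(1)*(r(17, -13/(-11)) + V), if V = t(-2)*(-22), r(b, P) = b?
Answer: -372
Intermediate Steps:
t(E) = 5
V = -110 (V = 5*(-22) = -110)
z(1)*(r(17, -13/(-11)) + V) = 4*(17 - 110) = 4*(-93) = -372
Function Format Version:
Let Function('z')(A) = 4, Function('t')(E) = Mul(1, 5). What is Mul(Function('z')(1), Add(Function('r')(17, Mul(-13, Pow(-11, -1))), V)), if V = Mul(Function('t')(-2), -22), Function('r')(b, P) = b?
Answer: -372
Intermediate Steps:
Function('t')(E) = 5
V = -110 (V = Mul(5, -22) = -110)
Mul(Function('z')(1), Add(Function('r')(17, Mul(-13, Pow(-11, -1))), V)) = Mul(4, Add(17, -110)) = Mul(4, -93) = -372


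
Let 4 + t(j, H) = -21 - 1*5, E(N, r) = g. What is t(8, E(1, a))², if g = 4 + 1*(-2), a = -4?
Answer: 900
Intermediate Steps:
g = 2 (g = 4 - 2 = 2)
E(N, r) = 2
t(j, H) = -30 (t(j, H) = -4 + (-21 - 1*5) = -4 + (-21 - 5) = -4 - 26 = -30)
t(8, E(1, a))² = (-30)² = 900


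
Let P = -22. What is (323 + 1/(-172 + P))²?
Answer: 3926400921/37636 ≈ 1.0433e+5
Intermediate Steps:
(323 + 1/(-172 + P))² = (323 + 1/(-172 - 22))² = (323 + 1/(-194))² = (323 - 1/194)² = (62661/194)² = 3926400921/37636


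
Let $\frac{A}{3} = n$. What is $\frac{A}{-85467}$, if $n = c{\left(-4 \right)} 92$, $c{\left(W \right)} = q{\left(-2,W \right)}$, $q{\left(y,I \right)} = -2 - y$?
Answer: $0$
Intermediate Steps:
$c{\left(W \right)} = 0$ ($c{\left(W \right)} = -2 - -2 = -2 + 2 = 0$)
$n = 0$ ($n = 0 \cdot 92 = 0$)
$A = 0$ ($A = 3 \cdot 0 = 0$)
$\frac{A}{-85467} = \frac{0}{-85467} = 0 \left(- \frac{1}{85467}\right) = 0$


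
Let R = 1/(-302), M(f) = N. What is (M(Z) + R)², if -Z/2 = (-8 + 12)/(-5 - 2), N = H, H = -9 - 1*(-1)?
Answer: 5841889/91204 ≈ 64.053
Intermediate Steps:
H = -8 (H = -9 + 1 = -8)
N = -8
Z = 8/7 (Z = -2*(-8 + 12)/(-5 - 2) = -8/(-7) = -8*(-1)/7 = -2*(-4/7) = 8/7 ≈ 1.1429)
M(f) = -8
R = -1/302 ≈ -0.0033113
(M(Z) + R)² = (-8 - 1/302)² = (-2417/302)² = 5841889/91204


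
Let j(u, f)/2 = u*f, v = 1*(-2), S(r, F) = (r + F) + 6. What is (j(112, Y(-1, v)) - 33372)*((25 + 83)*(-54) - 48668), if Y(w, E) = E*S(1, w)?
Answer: 1965270000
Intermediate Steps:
S(r, F) = 6 + F + r (S(r, F) = (F + r) + 6 = 6 + F + r)
v = -2
Y(w, E) = E*(7 + w) (Y(w, E) = E*(6 + w + 1) = E*(7 + w))
j(u, f) = 2*f*u (j(u, f) = 2*(u*f) = 2*(f*u) = 2*f*u)
(j(112, Y(-1, v)) - 33372)*((25 + 83)*(-54) - 48668) = (2*(-2*(7 - 1))*112 - 33372)*((25 + 83)*(-54) - 48668) = (2*(-2*6)*112 - 33372)*(108*(-54) - 48668) = (2*(-12)*112 - 33372)*(-5832 - 48668) = (-2688 - 33372)*(-54500) = -36060*(-54500) = 1965270000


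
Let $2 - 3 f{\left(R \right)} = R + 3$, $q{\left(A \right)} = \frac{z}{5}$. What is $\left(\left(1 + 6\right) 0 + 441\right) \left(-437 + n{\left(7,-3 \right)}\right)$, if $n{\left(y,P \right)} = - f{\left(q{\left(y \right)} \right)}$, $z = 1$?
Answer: $- \frac{962703}{5} \approx -1.9254 \cdot 10^{5}$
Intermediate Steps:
$q{\left(A \right)} = \frac{1}{5}$ ($q{\left(A \right)} = 1 \cdot \frac{1}{5} = \frac{1}{5}$)
$f{\left(R \right)} = - \frac{1}{3} - \frac{R}{3}$ ($f{\left(R \right)} = \frac{2}{3} - \frac{R + 3}{3} = \frac{2}{3} - \frac{3 + R}{3} = \frac{2}{3} - \left(1 + \frac{R}{3}\right) = - \frac{1}{3} - \frac{R}{3}$)
$n{\left(y,P \right)} = \frac{2}{5}$ ($n{\left(y,P \right)} = - (- \frac{1}{3} - \frac{1}{15}) = \left(-1\right) \left(- \frac{2}{5}\right) = \frac{2}{5}$)
$\left(\left(1 + 6\right) 0 + 441\right) \left(-437 + n{\left(7,-3 \right)}\right) = \left(\left(1 + 6\right) 0 + 441\right) \left(-437 + \frac{2}{5}\right) = \left(7 \cdot 0 + 441\right) \left(- \frac{2183}{5}\right) = \left(0 + 441\right) \left(- \frac{2183}{5}\right) = 441 \left(- \frac{2183}{5}\right) = - \frac{962703}{5}$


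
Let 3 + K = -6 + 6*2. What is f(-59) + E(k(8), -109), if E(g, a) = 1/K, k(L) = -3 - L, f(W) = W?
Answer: -176/3 ≈ -58.667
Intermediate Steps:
K = 3 (K = -3 + (-6 + 6*2) = -3 + (-6 + 12) = -3 + 6 = 3)
E(g, a) = ⅓ (E(g, a) = 1/3 = ⅓)
f(-59) + E(k(8), -109) = -59 + ⅓ = -176/3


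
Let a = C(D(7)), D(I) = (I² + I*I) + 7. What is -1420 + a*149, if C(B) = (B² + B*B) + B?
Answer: 3299675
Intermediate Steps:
D(I) = 7 + 2*I² (D(I) = (I² + I²) + 7 = 2*I² + 7 = 7 + 2*I²)
C(B) = B + 2*B² (C(B) = (B² + B²) + B = 2*B² + B = B + 2*B²)
a = 22155 (a = (7 + 2*7²)*(1 + 2*(7 + 2*7²)) = (7 + 2*49)*(1 + 2*(7 + 2*49)) = (7 + 98)*(1 + 2*(7 + 98)) = 105*(1 + 2*105) = 105*(1 + 210) = 105*211 = 22155)
-1420 + a*149 = -1420 + 22155*149 = -1420 + 3301095 = 3299675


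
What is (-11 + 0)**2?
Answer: 121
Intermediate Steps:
(-11 + 0)**2 = (-11)**2 = 121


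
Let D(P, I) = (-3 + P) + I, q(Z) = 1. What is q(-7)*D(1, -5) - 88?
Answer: -95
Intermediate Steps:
D(P, I) = -3 + I + P
q(-7)*D(1, -5) - 88 = 1*(-3 - 5 + 1) - 88 = 1*(-7) - 88 = -7 - 88 = -95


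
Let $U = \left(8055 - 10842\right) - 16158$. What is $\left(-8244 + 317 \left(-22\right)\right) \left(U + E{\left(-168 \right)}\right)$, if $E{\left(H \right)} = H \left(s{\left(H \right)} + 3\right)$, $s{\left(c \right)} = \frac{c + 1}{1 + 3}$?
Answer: $189235830$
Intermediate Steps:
$s{\left(c \right)} = \frac{1}{4} + \frac{c}{4}$ ($s{\left(c \right)} = \frac{1 + c}{4} = \left(1 + c\right) \frac{1}{4} = \frac{1}{4} + \frac{c}{4}$)
$E{\left(H \right)} = H \left(\frac{13}{4} + \frac{H}{4}\right)$ ($E{\left(H \right)} = H \left(\left(\frac{1}{4} + \frac{H}{4}\right) + 3\right) = H \left(\frac{13}{4} + \frac{H}{4}\right)$)
$U = -18945$ ($U = \left(8055 - 10842\right) - 16158 = -2787 - 16158 = -18945$)
$\left(-8244 + 317 \left(-22\right)\right) \left(U + E{\left(-168 \right)}\right) = \left(-8244 + 317 \left(-22\right)\right) \left(-18945 + \frac{1}{4} \left(-168\right) \left(13 - 168\right)\right) = \left(-8244 - 6974\right) \left(-18945 + \frac{1}{4} \left(-168\right) \left(-155\right)\right) = - 15218 \left(-18945 + 6510\right) = \left(-15218\right) \left(-12435\right) = 189235830$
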